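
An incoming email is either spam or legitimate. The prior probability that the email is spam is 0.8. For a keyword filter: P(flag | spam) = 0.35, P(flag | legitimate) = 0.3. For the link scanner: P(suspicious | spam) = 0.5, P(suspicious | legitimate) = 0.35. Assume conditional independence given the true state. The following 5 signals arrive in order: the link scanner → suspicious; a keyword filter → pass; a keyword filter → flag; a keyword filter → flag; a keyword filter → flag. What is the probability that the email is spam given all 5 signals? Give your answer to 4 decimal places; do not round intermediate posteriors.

0.8939

After the link scanner='suspicious': P(spam) = 0.5·0.8000 / (0.5·0.8000 + 0.35·0.2000) ≈ 0.8511
After a keyword filter='pass': P(spam) = 0.65·0.8511 / (0.65·0.8511 + 0.7·0.1489) ≈ 0.8414
After a keyword filter='flag': P(spam) = 0.35·0.8414 / (0.35·0.8414 + 0.3·0.1586) ≈ 0.8609
After a keyword filter='flag': P(spam) = 0.35·0.8609 / (0.35·0.8609 + 0.3·0.1391) ≈ 0.8784
After a keyword filter='flag': P(spam) = 0.35·0.8784 / (0.35·0.8784 + 0.3·0.1216) ≈ 0.8939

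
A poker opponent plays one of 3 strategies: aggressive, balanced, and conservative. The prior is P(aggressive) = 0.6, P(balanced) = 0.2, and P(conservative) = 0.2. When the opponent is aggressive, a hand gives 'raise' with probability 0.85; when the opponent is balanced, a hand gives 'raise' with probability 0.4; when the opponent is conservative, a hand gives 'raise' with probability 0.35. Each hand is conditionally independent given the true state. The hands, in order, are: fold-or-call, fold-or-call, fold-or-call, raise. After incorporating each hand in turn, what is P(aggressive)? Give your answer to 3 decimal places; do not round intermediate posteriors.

0.045

After 'fold-or-call': normaliser = 0.15·0.6000 + 0.6·0.2000 + 0.65·0.2000; P(aggressive) ≈ 0.2647, P(balanced) ≈ 0.3529, P(conservative) ≈ 0.3824
After 'fold-or-call': normaliser = 0.15·0.2647 + 0.6·0.3529 + 0.65·0.3824; P(aggressive) ≈ 0.0794, P(balanced) ≈ 0.4235, P(conservative) ≈ 0.4971
After 'fold-or-call': normaliser = 0.15·0.0794 + 0.6·0.4235 + 0.65·0.4971; P(aggressive) ≈ 0.0202, P(balanced) ≈ 0.4314, P(conservative) ≈ 0.5484
After 'raise': normaliser = 0.85·0.0202 + 0.4·0.4314 + 0.35·0.5484; P(aggressive) ≈ 0.0450, P(balanced) ≈ 0.4521, P(conservative) ≈ 0.5029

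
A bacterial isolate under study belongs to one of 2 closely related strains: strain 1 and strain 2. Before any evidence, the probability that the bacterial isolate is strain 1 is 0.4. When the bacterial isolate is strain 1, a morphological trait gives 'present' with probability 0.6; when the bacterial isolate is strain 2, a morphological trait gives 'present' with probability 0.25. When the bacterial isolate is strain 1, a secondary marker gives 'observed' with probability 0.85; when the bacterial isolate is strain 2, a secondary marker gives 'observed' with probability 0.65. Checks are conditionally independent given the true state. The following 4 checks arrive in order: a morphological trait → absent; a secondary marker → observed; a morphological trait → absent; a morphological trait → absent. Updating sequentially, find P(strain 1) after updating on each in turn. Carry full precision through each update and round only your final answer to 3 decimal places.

After a morphological trait='absent': P(strain 1) = 0.4·0.4000 / (0.4·0.4000 + 0.75·0.6000) ≈ 0.2623
After a secondary marker='observed': P(strain 1) = 0.85·0.2623 / (0.85·0.2623 + 0.65·0.7377) ≈ 0.3174
After a morphological trait='absent': P(strain 1) = 0.4·0.3174 / (0.4·0.3174 + 0.75·0.6826) ≈ 0.1987
After a morphological trait='absent': P(strain 1) = 0.4·0.1987 / (0.4·0.1987 + 0.75·0.8013) ≈ 0.1168

0.117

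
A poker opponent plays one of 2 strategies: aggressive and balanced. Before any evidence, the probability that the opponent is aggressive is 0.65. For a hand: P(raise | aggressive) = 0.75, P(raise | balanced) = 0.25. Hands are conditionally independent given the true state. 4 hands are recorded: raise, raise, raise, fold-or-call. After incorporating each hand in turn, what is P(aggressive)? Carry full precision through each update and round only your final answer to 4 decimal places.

After 'raise': P(aggressive) = 0.75·0.6500 / (0.75·0.6500 + 0.25·0.3500) ≈ 0.8478
After 'raise': P(aggressive) = 0.75·0.8478 / (0.75·0.8478 + 0.25·0.1522) ≈ 0.9435
After 'raise': P(aggressive) = 0.75·0.9435 / (0.75·0.9435 + 0.25·0.0565) ≈ 0.9804
After 'fold-or-call': P(aggressive) = 0.25·0.9804 / (0.25·0.9804 + 0.75·0.0196) ≈ 0.9435

0.9435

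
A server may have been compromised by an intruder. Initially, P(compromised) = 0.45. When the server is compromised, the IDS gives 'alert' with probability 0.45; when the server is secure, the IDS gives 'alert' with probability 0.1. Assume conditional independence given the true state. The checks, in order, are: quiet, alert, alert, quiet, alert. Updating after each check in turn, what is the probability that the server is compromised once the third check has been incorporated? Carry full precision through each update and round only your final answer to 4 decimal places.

Apply Bayes' rule sequentially, carrying P(compromised) forward.
After 'quiet': P(compromised) = 0.55·0.4500 / (0.55·0.4500 + 0.9·0.5500) ≈ 0.3333
After 'alert': P(compromised) = 0.45·0.3333 / (0.45·0.3333 + 0.1·0.6667) ≈ 0.6923
After 'alert': P(compromised) = 0.45·0.6923 / (0.45·0.6923 + 0.1·0.3077) ≈ 0.9101

0.9101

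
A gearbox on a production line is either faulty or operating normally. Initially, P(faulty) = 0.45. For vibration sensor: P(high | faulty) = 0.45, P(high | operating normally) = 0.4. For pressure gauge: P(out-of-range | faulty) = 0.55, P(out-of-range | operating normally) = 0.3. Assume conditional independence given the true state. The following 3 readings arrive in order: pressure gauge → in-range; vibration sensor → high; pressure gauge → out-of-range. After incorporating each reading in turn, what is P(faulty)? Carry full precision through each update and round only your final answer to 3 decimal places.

0.520

After pressure gauge='in-range': P(faulty) = 0.45·0.4500 / (0.45·0.4500 + 0.7·0.5500) ≈ 0.3447
After vibration sensor='high': P(faulty) = 0.45·0.3447 / (0.45·0.3447 + 0.4·0.6553) ≈ 0.3717
After pressure gauge='out-of-range': P(faulty) = 0.55·0.3717 / (0.55·0.3717 + 0.3·0.6283) ≈ 0.5203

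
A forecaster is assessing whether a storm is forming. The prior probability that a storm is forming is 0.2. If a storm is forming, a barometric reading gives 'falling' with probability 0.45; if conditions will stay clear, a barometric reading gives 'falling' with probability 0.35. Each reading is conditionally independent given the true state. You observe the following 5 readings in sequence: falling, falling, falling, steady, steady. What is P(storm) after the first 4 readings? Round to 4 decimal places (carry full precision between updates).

After 'falling': P(storm) = 0.45·0.2000 / (0.45·0.2000 + 0.35·0.8000) ≈ 0.2432
After 'falling': P(storm) = 0.45·0.2432 / (0.45·0.2432 + 0.35·0.7568) ≈ 0.2924
After 'falling': P(storm) = 0.45·0.2924 / (0.45·0.2924 + 0.35·0.7076) ≈ 0.3470
After 'steady': P(storm) = 0.55·0.3470 / (0.55·0.3470 + 0.65·0.6530) ≈ 0.3102

0.3102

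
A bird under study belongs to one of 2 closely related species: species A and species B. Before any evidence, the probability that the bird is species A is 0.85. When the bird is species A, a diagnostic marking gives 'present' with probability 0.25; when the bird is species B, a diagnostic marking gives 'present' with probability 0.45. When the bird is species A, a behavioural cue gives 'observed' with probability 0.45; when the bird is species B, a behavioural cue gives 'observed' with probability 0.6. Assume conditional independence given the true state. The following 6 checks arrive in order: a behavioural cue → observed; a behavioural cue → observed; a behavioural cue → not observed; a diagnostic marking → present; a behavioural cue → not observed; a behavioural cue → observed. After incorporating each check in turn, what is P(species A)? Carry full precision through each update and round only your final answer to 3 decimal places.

After a behavioural cue='observed': P(species A) = 0.45·0.8500 / (0.45·0.8500 + 0.6·0.1500) ≈ 0.8095
After a behavioural cue='observed': P(species A) = 0.45·0.8095 / (0.45·0.8095 + 0.6·0.1905) ≈ 0.7612
After a behavioural cue='not observed': P(species A) = 0.55·0.7612 / (0.55·0.7612 + 0.4·0.2388) ≈ 0.8142
After a diagnostic marking='present': P(species A) = 0.25·0.8142 / (0.25·0.8142 + 0.45·0.1858) ≈ 0.7089
After a behavioural cue='not observed': P(species A) = 0.55·0.7089 / (0.55·0.7089 + 0.4·0.2911) ≈ 0.7700
After a behavioural cue='observed': P(species A) = 0.45·0.7700 / (0.45·0.7700 + 0.6·0.2300) ≈ 0.7152

0.715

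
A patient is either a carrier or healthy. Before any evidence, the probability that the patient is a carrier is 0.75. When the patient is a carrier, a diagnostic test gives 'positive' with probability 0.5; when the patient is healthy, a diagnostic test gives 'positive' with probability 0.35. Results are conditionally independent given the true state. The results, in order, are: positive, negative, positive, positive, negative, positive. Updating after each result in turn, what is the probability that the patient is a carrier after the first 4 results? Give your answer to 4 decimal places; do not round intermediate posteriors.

0.8706

After 'positive': P(carrier) = 0.5·0.7500 / (0.5·0.7500 + 0.35·0.2500) ≈ 0.8108
After 'negative': P(carrier) = 0.5·0.8108 / (0.5·0.8108 + 0.65·0.1892) ≈ 0.7673
After 'positive': P(carrier) = 0.5·0.7673 / (0.5·0.7673 + 0.35·0.2327) ≈ 0.8249
After 'positive': P(carrier) = 0.5·0.8249 / (0.5·0.8249 + 0.35·0.1751) ≈ 0.8706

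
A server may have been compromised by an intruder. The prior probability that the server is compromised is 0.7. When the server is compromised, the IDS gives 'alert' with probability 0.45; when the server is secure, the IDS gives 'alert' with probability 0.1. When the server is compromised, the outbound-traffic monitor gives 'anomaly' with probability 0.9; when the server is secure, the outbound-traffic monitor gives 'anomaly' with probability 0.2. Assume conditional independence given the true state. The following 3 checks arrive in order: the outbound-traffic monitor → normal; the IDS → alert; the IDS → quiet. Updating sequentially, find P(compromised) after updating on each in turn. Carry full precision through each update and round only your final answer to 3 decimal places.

0.445

Apply Bayes' rule sequentially, carrying P(compromised) forward.
After the outbound-traffic monitor='normal': P(compromised) = 0.1·0.7000 / (0.1·0.7000 + 0.8·0.3000) ≈ 0.2258
After the IDS='alert': P(compromised) = 0.45·0.2258 / (0.45·0.2258 + 0.1·0.7742) ≈ 0.5676
After the IDS='quiet': P(compromised) = 0.55·0.5676 / (0.55·0.5676 + 0.9·0.4324) ≈ 0.4451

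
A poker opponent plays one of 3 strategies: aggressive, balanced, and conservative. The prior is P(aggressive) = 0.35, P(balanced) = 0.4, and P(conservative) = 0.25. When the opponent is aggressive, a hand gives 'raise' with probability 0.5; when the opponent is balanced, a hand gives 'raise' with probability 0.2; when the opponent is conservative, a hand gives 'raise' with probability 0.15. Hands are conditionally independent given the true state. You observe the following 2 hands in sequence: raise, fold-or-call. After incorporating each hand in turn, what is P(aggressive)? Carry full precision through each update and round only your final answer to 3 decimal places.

0.477

After 'raise': normaliser = 0.5·0.3500 + 0.2·0.4000 + 0.15·0.2500; P(aggressive) ≈ 0.5983, P(balanced) ≈ 0.2735, P(conservative) ≈ 0.1282
After 'fold-or-call': normaliser = 0.5·0.5983 + 0.8·0.2735 + 0.85·0.1282; P(aggressive) ≈ 0.4772, P(balanced) ≈ 0.3490, P(conservative) ≈ 0.1738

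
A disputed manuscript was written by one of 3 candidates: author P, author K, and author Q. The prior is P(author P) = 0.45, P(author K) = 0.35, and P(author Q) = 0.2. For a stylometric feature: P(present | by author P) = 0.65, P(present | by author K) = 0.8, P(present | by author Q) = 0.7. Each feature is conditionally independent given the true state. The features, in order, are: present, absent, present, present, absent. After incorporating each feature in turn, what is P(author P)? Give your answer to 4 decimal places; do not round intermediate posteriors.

After 'present': normaliser = 0.65·0.4500 + 0.8·0.3500 + 0.7·0.2000; P(author P) ≈ 0.4105, P(author K) ≈ 0.3930, P(author Q) ≈ 0.1965
After 'absent': normaliser = 0.35·0.4105 + 0.2·0.3930 + 0.3·0.1965; P(author P) ≈ 0.5109, P(author K) ≈ 0.2795, P(author Q) ≈ 0.2096
After 'present': normaliser = 0.65·0.5109 + 0.8·0.2795 + 0.7·0.2096; P(author P) ≈ 0.4728, P(author K) ≈ 0.3183, P(author Q) ≈ 0.2089
After 'present': normaliser = 0.65·0.4728 + 0.8·0.3183 + 0.7·0.2089; P(author P) ≈ 0.4340, P(author K) ≈ 0.3596, P(author Q) ≈ 0.2065
After 'absent': normaliser = 0.35·0.4340 + 0.2·0.3596 + 0.3·0.2065; P(author P) ≈ 0.5315, P(author K) ≈ 0.2517, P(author Q) ≈ 0.2168

0.5315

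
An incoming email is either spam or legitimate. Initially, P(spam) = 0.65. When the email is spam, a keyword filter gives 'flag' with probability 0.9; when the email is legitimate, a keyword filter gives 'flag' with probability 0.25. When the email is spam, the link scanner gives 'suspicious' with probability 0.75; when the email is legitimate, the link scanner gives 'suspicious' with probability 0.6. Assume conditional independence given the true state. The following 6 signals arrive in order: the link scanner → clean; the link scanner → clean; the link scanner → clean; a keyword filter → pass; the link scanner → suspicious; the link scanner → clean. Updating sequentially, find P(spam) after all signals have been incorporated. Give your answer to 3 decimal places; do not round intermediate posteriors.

0.045

After the link scanner='clean': P(spam) = 0.25·0.6500 / (0.25·0.6500 + 0.4·0.3500) ≈ 0.5372
After the link scanner='clean': P(spam) = 0.25·0.5372 / (0.25·0.5372 + 0.4·0.4628) ≈ 0.4204
After the link scanner='clean': P(spam) = 0.25·0.4204 / (0.25·0.4204 + 0.4·0.5796) ≈ 0.3120
After a keyword filter='pass': P(spam) = 0.1·0.3120 / (0.1·0.3120 + 0.75·0.6880) ≈ 0.0570
After the link scanner='suspicious': P(spam) = 0.75·0.0570 / (0.75·0.0570 + 0.6·0.9430) ≈ 0.0703
After the link scanner='clean': P(spam) = 0.25·0.0703 / (0.25·0.0703 + 0.4·0.9297) ≈ 0.0451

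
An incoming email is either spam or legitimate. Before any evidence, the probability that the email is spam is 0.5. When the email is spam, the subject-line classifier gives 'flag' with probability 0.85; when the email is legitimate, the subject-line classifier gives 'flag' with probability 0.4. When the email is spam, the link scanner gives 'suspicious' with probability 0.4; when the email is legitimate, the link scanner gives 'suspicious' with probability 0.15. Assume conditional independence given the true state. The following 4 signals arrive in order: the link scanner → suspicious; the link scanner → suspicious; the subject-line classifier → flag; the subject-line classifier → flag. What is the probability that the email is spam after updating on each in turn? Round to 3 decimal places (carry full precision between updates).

After the link scanner='suspicious': P(spam) = 0.4·0.5000 / (0.4·0.5000 + 0.15·0.5000) ≈ 0.7273
After the link scanner='suspicious': P(spam) = 0.4·0.7273 / (0.4·0.7273 + 0.15·0.2727) ≈ 0.8767
After the subject-line classifier='flag': P(spam) = 0.85·0.8767 / (0.85·0.8767 + 0.4·0.1233) ≈ 0.9379
After the subject-line classifier='flag': P(spam) = 0.85·0.9379 / (0.85·0.9379 + 0.4·0.0621) ≈ 0.9698

0.970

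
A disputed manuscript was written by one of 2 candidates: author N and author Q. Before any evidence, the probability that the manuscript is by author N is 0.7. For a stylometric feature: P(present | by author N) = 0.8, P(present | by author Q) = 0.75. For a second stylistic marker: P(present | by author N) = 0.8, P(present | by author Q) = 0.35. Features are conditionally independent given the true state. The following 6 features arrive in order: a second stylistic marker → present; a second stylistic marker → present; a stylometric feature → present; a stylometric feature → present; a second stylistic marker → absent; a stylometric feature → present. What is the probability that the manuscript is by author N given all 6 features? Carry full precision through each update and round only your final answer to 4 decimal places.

0.8199

After a second stylistic marker='present': P(author N) = 0.8·0.7000 / (0.8·0.7000 + 0.35·0.3000) ≈ 0.8421
After a second stylistic marker='present': P(author N) = 0.8·0.8421 / (0.8·0.8421 + 0.35·0.1579) ≈ 0.9242
After a stylometric feature='present': P(author N) = 0.8·0.9242 / (0.8·0.9242 + 0.75·0.0758) ≈ 0.9286
After a stylometric feature='present': P(author N) = 0.8·0.9286 / (0.8·0.9286 + 0.75·0.0714) ≈ 0.9328
After a second stylistic marker='absent': P(author N) = 0.2·0.9328 / (0.2·0.9328 + 0.65·0.0672) ≈ 0.8102
After a stylometric feature='present': P(author N) = 0.8·0.8102 / (0.8·0.8102 + 0.75·0.1898) ≈ 0.8199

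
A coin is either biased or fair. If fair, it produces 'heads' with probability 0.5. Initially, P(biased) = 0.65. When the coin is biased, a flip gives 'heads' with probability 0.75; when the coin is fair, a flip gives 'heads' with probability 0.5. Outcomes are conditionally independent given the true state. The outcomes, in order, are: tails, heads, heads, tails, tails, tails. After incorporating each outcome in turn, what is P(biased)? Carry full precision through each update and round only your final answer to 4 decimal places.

After 'tails': P(biased) = 0.25·0.6500 / (0.25·0.6500 + 0.5·0.3500) ≈ 0.4815
After 'heads': P(biased) = 0.75·0.4815 / (0.75·0.4815 + 0.5·0.5185) ≈ 0.5821
After 'heads': P(biased) = 0.75·0.5821 / (0.75·0.5821 + 0.5·0.4179) ≈ 0.6763
After 'tails': P(biased) = 0.25·0.6763 / (0.25·0.6763 + 0.5·0.3237) ≈ 0.5109
After 'tails': P(biased) = 0.25·0.5109 / (0.25·0.5109 + 0.5·0.4891) ≈ 0.3431
After 'tails': P(biased) = 0.25·0.3431 / (0.25·0.3431 + 0.5·0.6569) ≈ 0.2071

0.2071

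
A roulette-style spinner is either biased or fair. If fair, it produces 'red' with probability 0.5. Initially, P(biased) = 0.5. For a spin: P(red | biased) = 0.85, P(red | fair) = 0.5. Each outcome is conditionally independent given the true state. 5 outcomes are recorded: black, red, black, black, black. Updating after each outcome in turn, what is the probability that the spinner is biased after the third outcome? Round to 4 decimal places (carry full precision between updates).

Each posterior becomes the prior for the next update.
After 'black': P(biased) = 0.15·0.5000 / (0.15·0.5000 + 0.5·0.5000) ≈ 0.2308
After 'red': P(biased) = 0.85·0.2308 / (0.85·0.2308 + 0.5·0.7692) ≈ 0.3377
After 'black': P(biased) = 0.15·0.3377 / (0.15·0.3377 + 0.5·0.6623) ≈ 0.1327

0.1327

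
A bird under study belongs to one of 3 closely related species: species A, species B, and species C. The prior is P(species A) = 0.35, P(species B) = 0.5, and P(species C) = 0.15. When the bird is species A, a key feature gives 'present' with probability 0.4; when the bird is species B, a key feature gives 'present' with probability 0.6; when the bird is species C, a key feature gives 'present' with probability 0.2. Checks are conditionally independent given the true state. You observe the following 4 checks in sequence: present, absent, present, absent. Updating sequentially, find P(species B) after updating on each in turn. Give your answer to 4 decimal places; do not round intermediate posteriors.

Apply Bayes' rule sequentially, carrying P(species B) forward.
After 'present': normaliser = 0.4·0.3500 + 0.6·0.5000 + 0.2·0.1500; P(species A) ≈ 0.2979, P(species B) ≈ 0.6383, P(species C) ≈ 0.0638
After 'absent': normaliser = 0.6·0.2979 + 0.4·0.6383 + 0.8·0.0638; P(species A) ≈ 0.3684, P(species B) ≈ 0.5263, P(species C) ≈ 0.1053
After 'present': normaliser = 0.4·0.3684 + 0.6·0.5263 + 0.2·0.1053; P(species A) ≈ 0.3043, P(species B) ≈ 0.6522, P(species C) ≈ 0.0435
After 'absent': normaliser = 0.6·0.3043 + 0.4·0.6522 + 0.8·0.0435; P(species A) ≈ 0.3818, P(species B) ≈ 0.5455, P(species C) ≈ 0.0727

0.5455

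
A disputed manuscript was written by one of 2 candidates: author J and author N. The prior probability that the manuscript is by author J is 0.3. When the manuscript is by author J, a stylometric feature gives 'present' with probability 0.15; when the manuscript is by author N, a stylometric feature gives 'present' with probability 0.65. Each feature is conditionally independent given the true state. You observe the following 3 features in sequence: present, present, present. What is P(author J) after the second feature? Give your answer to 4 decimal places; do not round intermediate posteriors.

After 'present': P(author J) = 0.15·0.3000 / (0.15·0.3000 + 0.65·0.7000) ≈ 0.0900
After 'present': P(author J) = 0.15·0.0900 / (0.15·0.0900 + 0.65·0.9100) ≈ 0.0223

0.0223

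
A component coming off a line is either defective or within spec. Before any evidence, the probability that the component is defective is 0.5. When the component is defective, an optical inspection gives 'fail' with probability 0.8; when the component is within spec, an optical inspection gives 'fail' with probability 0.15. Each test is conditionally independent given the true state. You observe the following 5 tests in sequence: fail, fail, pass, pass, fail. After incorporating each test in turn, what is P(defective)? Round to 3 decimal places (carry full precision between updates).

0.894

After 'fail': P(defective) = 0.8·0.5000 / (0.8·0.5000 + 0.15·0.5000) ≈ 0.8421
After 'fail': P(defective) = 0.8·0.8421 / (0.8·0.8421 + 0.15·0.1579) ≈ 0.9660
After 'pass': P(defective) = 0.2·0.9660 / (0.2·0.9660 + 0.85·0.0340) ≈ 0.8700
After 'pass': P(defective) = 0.2·0.8700 / (0.2·0.8700 + 0.85·0.1300) ≈ 0.6116
After 'fail': P(defective) = 0.8·0.6116 / (0.8·0.6116 + 0.15·0.3884) ≈ 0.8936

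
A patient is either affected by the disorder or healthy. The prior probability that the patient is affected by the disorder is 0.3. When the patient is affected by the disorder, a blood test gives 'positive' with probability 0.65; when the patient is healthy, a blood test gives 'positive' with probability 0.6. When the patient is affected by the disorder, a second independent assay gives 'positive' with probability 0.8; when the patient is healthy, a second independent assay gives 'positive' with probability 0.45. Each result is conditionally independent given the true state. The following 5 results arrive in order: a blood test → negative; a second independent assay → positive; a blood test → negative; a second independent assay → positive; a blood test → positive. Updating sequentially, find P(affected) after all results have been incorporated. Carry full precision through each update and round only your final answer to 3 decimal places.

0.529

After a blood test='negative': P(affected) = 0.35·0.3000 / (0.35·0.3000 + 0.4·0.7000) ≈ 0.2727
After a second independent assay='positive': P(affected) = 0.8·0.2727 / (0.8·0.2727 + 0.45·0.7273) ≈ 0.4000
After a blood test='negative': P(affected) = 0.35·0.4000 / (0.35·0.4000 + 0.4·0.6000) ≈ 0.3684
After a second independent assay='positive': P(affected) = 0.8·0.3684 / (0.8·0.3684 + 0.45·0.6316) ≈ 0.5091
After a blood test='positive': P(affected) = 0.65·0.5091 / (0.65·0.5091 + 0.6·0.4909) ≈ 0.5291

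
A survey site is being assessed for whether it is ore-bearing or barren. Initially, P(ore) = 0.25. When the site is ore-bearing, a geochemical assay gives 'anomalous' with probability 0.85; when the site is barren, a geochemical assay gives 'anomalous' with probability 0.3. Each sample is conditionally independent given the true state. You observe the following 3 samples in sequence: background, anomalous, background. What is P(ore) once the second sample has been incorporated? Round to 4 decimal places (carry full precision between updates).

After 'background': P(ore) = 0.15·0.2500 / (0.15·0.2500 + 0.7·0.7500) ≈ 0.0667
After 'anomalous': P(ore) = 0.85·0.0667 / (0.85·0.0667 + 0.3·0.9333) ≈ 0.1683

0.1683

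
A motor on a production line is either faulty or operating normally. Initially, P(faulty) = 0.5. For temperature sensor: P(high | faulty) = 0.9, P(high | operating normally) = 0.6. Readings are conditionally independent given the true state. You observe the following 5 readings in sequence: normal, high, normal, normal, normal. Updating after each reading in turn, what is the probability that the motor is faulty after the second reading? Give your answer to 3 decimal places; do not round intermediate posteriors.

After 'normal': P(faulty) = 0.1·0.5000 / (0.1·0.5000 + 0.4·0.5000) ≈ 0.2000
After 'high': P(faulty) = 0.9·0.2000 / (0.9·0.2000 + 0.6·0.8000) ≈ 0.2727

0.273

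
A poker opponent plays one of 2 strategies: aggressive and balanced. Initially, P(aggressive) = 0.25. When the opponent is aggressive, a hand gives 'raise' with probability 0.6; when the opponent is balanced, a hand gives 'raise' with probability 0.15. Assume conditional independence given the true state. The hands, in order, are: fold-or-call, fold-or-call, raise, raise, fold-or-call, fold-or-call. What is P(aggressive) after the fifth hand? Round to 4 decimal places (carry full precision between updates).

After 'fold-or-call': P(aggressive) = 0.4·0.2500 / (0.4·0.2500 + 0.85·0.7500) ≈ 0.1356
After 'fold-or-call': P(aggressive) = 0.4·0.1356 / (0.4·0.1356 + 0.85·0.8644) ≈ 0.0687
After 'raise': P(aggressive) = 0.6·0.0687 / (0.6·0.0687 + 0.15·0.9313) ≈ 0.2280
After 'raise': P(aggressive) = 0.6·0.2280 / (0.6·0.2280 + 0.15·0.7720) ≈ 0.5415
After 'fold-or-call': P(aggressive) = 0.4·0.5415 / (0.4·0.5415 + 0.85·0.4585) ≈ 0.3572

0.3572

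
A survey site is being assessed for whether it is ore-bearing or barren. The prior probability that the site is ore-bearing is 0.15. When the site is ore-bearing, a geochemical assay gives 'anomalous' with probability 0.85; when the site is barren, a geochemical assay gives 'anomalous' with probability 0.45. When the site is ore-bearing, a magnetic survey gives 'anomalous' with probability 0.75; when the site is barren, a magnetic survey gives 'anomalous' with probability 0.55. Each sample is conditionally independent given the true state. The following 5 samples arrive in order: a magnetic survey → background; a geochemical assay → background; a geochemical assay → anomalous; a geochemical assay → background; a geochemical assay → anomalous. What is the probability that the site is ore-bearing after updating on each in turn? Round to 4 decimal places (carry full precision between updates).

0.0254

After a magnetic survey='background': P(ore) = 0.25·0.1500 / (0.25·0.1500 + 0.45·0.8500) ≈ 0.0893
After a geochemical assay='background': P(ore) = 0.15·0.0893 / (0.15·0.0893 + 0.55·0.9107) ≈ 0.0260
After a geochemical assay='anomalous': P(ore) = 0.85·0.0260 / (0.85·0.0260 + 0.45·0.9740) ≈ 0.0481
After a geochemical assay='background': P(ore) = 0.15·0.0481 / (0.15·0.0481 + 0.55·0.9519) ≈ 0.0136
After a geochemical assay='anomalous': P(ore) = 0.85·0.0136 / (0.85·0.0136 + 0.45·0.9864) ≈ 0.0254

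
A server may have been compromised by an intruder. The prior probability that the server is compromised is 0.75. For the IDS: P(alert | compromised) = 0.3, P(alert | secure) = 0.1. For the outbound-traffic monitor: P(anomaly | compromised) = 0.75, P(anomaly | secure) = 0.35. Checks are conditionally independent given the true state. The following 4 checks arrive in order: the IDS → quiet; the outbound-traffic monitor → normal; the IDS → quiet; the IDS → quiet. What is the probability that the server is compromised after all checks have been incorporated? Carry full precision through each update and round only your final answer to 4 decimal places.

0.3519

After the IDS='quiet': P(compromised) = 0.7·0.7500 / (0.7·0.7500 + 0.9·0.2500) ≈ 0.7000
After the outbound-traffic monitor='normal': P(compromised) = 0.25·0.7000 / (0.25·0.7000 + 0.65·0.3000) ≈ 0.4730
After the IDS='quiet': P(compromised) = 0.7·0.4730 / (0.7·0.4730 + 0.9·0.5270) ≈ 0.4111
After the IDS='quiet': P(compromised) = 0.7·0.4111 / (0.7·0.4111 + 0.9·0.5889) ≈ 0.3519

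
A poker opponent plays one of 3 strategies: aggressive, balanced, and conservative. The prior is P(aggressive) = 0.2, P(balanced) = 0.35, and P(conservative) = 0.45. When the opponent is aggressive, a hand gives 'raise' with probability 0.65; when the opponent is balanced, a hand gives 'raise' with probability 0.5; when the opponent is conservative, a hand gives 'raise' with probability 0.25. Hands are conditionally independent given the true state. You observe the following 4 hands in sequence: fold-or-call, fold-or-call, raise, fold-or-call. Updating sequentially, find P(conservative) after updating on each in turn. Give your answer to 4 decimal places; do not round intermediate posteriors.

0.6336

After 'fold-or-call': normaliser = 0.35·0.2000 + 0.5·0.3500 + 0.75·0.4500; P(aggressive) ≈ 0.1202, P(balanced) ≈ 0.3004, P(conservative) ≈ 0.5794
After 'fold-or-call': normaliser = 0.35·0.1202 + 0.5·0.3004 + 0.75·0.5794; P(aggressive) ≈ 0.0671, P(balanced) ≈ 0.2396, P(conservative) ≈ 0.6933
After 'raise': normaliser = 0.65·0.0671 + 0.5·0.2396 + 0.25·0.6933; P(aggressive) ≈ 0.1295, P(balanced) ≈ 0.3558, P(conservative) ≈ 0.5147
After 'fold-or-call': normaliser = 0.35·0.1295 + 0.5·0.3558 + 0.75·0.5147; P(aggressive) ≈ 0.0744, P(balanced) ≈ 0.2920, P(conservative) ≈ 0.6336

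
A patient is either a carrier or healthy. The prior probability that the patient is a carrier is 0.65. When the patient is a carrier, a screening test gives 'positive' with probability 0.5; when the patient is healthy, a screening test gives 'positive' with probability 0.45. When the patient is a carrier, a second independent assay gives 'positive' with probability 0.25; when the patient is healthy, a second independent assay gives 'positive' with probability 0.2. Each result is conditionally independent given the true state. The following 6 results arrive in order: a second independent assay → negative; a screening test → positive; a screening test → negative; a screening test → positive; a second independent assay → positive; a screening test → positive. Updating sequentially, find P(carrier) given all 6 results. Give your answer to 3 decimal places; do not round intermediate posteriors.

After a second independent assay='negative': P(carrier) = 0.75·0.6500 / (0.75·0.6500 + 0.8·0.3500) ≈ 0.6352
After a screening test='positive': P(carrier) = 0.5·0.6352 / (0.5·0.6352 + 0.45·0.3648) ≈ 0.6592
After a screening test='negative': P(carrier) = 0.5·0.6592 / (0.5·0.6592 + 0.55·0.3408) ≈ 0.6375
After a screening test='positive': P(carrier) = 0.5·0.6375 / (0.5·0.6375 + 0.45·0.3625) ≈ 0.6615
After a second independent assay='positive': P(carrier) = 0.25·0.6615 / (0.25·0.6615 + 0.2·0.3385) ≈ 0.7095
After a screening test='positive': P(carrier) = 0.5·0.7095 / (0.5·0.7095 + 0.45·0.2905) ≈ 0.7307

0.731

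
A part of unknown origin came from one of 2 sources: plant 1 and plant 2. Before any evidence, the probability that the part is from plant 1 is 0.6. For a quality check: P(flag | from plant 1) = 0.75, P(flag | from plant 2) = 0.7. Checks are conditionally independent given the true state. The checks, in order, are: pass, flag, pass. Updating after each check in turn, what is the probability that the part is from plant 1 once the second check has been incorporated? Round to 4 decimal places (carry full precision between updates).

0.5725

After 'pass': P(plant 1) = 0.25·0.6000 / (0.25·0.6000 + 0.3·0.4000) ≈ 0.5556
After 'flag': P(plant 1) = 0.75·0.5556 / (0.75·0.5556 + 0.7·0.4444) ≈ 0.5725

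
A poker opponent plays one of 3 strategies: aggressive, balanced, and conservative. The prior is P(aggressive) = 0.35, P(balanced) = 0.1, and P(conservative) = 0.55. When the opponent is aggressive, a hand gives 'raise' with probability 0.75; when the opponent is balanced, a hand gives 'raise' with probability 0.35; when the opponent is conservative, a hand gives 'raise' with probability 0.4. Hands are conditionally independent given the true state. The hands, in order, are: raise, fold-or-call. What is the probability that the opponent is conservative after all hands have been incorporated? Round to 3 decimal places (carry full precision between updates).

After 'raise': normaliser = 0.75·0.3500 + 0.35·0.1000 + 0.4·0.5500; P(aggressive) ≈ 0.5072, P(balanced) ≈ 0.0676, P(conservative) ≈ 0.4251
After 'fold-or-call': normaliser = 0.25·0.5072 + 0.65·0.0676 + 0.6·0.4251; P(aggressive) ≈ 0.2978, P(balanced) ≈ 0.1032, P(conservative) ≈ 0.5990

0.599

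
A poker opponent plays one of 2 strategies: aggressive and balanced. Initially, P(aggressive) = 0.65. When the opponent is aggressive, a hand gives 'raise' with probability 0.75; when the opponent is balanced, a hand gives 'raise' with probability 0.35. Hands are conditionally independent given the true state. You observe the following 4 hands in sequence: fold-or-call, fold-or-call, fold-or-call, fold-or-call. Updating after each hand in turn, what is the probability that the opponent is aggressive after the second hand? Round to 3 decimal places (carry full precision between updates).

0.216

Each posterior becomes the prior for the next update.
After 'fold-or-call': P(aggressive) = 0.25·0.6500 / (0.25·0.6500 + 0.65·0.3500) ≈ 0.4167
After 'fold-or-call': P(aggressive) = 0.25·0.4167 / (0.25·0.4167 + 0.65·0.5833) ≈ 0.2155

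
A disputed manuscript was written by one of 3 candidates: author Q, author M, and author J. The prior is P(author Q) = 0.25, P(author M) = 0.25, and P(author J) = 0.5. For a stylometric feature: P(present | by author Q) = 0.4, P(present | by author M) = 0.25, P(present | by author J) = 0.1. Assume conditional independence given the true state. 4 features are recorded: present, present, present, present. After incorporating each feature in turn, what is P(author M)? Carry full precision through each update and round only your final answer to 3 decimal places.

After 'present': normaliser = 0.4·0.2500 + 0.25·0.2500 + 0.1·0.5000; P(author Q) ≈ 0.4706, P(author M) ≈ 0.2941, P(author J) ≈ 0.2353
After 'present': normaliser = 0.4·0.4706 + 0.25·0.2941 + 0.1·0.2353; P(author Q) ≈ 0.6598, P(author M) ≈ 0.2577, P(author J) ≈ 0.0825
After 'present': normaliser = 0.4·0.6598 + 0.25·0.2577 + 0.1·0.0825; P(author Q) ≈ 0.7841, P(author M) ≈ 0.1914, P(author J) ≈ 0.0245
After 'present': normaliser = 0.4·0.7841 + 0.25·0.1914 + 0.1·0.0245; P(author Q) ≈ 0.8618, P(author M) ≈ 0.1315, P(author J) ≈ 0.0067

0.131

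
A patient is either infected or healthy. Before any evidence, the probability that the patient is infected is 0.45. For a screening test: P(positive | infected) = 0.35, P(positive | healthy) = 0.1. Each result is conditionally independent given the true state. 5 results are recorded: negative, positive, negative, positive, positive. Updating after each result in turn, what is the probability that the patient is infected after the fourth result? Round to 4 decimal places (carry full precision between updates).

0.8394

Each posterior becomes the prior for the next update.
After 'negative': P(infected) = 0.65·0.4500 / (0.65·0.4500 + 0.9·0.5500) ≈ 0.3714
After 'positive': P(infected) = 0.35·0.3714 / (0.35·0.3714 + 0.1·0.6286) ≈ 0.6741
After 'negative': P(infected) = 0.65·0.6741 / (0.65·0.6741 + 0.9·0.3259) ≈ 0.5990
After 'positive': P(infected) = 0.35·0.5990 / (0.35·0.5990 + 0.1·0.4010) ≈ 0.8394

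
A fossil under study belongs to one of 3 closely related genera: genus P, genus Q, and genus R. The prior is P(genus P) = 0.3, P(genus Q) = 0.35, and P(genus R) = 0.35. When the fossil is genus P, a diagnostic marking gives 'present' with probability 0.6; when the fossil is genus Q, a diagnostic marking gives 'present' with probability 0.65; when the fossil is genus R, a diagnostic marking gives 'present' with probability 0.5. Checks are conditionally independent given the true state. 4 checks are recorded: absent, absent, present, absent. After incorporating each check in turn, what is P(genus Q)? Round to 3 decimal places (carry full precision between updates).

0.226

After 'absent': normaliser = 0.4·0.3000 + 0.35·0.3500 + 0.5·0.3500; P(genus P) ≈ 0.2874, P(genus Q) ≈ 0.2934, P(genus R) ≈ 0.4192
After 'absent': normaliser = 0.4·0.2874 + 0.35·0.2934 + 0.5·0.4192; P(genus P) ≈ 0.2691, P(genus Q) ≈ 0.2404, P(genus R) ≈ 0.4905
After 'present': normaliser = 0.6·0.2691 + 0.65·0.2404 + 0.5·0.4905; P(genus P) ≈ 0.2868, P(genus Q) ≈ 0.2775, P(genus R) ≈ 0.4357
After 'absent': normaliser = 0.4·0.2868 + 0.35·0.2775 + 0.5·0.4357; P(genus P) ≈ 0.2670, P(genus Q) ≈ 0.2261, P(genus R) ≈ 0.5070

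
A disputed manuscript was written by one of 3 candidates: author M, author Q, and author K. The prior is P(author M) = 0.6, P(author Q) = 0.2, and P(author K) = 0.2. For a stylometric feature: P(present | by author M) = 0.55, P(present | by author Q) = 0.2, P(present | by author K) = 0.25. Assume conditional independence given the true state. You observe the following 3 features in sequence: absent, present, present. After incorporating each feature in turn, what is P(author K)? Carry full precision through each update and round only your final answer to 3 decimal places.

After 'absent': normaliser = 0.45·0.6000 + 0.8·0.2000 + 0.75·0.2000; P(author M) ≈ 0.4655, P(author Q) ≈ 0.2759, P(author K) ≈ 0.2586
After 'present': normaliser = 0.55·0.4655 + 0.2·0.2759 + 0.25·0.2586; P(author M) ≈ 0.6812, P(author Q) ≈ 0.1468, P(author K) ≈ 0.1720
After 'present': normaliser = 0.55·0.6812 + 0.2·0.1468 + 0.25·0.1720; P(author M) ≈ 0.8381, P(author Q) ≈ 0.0657, P(author K) ≈ 0.0962

0.096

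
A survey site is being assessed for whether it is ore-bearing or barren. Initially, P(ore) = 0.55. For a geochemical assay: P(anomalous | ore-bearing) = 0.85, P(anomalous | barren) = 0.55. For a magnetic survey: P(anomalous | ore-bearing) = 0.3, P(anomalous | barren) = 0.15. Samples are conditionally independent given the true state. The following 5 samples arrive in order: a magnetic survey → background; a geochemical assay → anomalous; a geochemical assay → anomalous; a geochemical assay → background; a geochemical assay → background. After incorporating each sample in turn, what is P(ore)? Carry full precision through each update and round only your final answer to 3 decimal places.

0.211

Each posterior becomes the prior for the next update.
After a magnetic survey='background': P(ore) = 0.7·0.5500 / (0.7·0.5500 + 0.85·0.4500) ≈ 0.5016
After a geochemical assay='anomalous': P(ore) = 0.85·0.5016 / (0.85·0.5016 + 0.55·0.4984) ≈ 0.6087
After a geochemical assay='anomalous': P(ore) = 0.85·0.6087 / (0.85·0.6087 + 0.55·0.3913) ≈ 0.7062
After a geochemical assay='background': P(ore) = 0.15·0.7062 / (0.15·0.7062 + 0.45·0.2938) ≈ 0.4449
After a geochemical assay='background': P(ore) = 0.15·0.4449 / (0.15·0.4449 + 0.45·0.5551) ≈ 0.2108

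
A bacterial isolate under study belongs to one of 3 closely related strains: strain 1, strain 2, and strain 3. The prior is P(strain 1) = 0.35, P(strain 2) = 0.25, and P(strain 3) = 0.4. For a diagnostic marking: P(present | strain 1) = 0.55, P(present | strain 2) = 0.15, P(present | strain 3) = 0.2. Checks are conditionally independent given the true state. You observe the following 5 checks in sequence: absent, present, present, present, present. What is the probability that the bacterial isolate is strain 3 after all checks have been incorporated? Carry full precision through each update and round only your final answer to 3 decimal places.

After 'absent': normaliser = 0.45·0.3500 + 0.85·0.2500 + 0.8·0.4000; P(strain 1) ≈ 0.2283, P(strain 2) ≈ 0.3080, P(strain 3) ≈ 0.4638
After 'present': normaliser = 0.55·0.2283 + 0.15·0.3080 + 0.2·0.4638; P(strain 1) ≈ 0.4747, P(strain 2) ≈ 0.1747, P(strain 3) ≈ 0.3507
After 'present': normaliser = 0.55·0.4747 + 0.15·0.1747 + 0.2·0.3507; P(strain 1) ≈ 0.7305, P(strain 2) ≈ 0.0733, P(strain 3) ≈ 0.1962
After 'present': normaliser = 0.55·0.7305 + 0.15·0.0733 + 0.2·0.1962; P(strain 1) ≈ 0.8888, P(strain 2) ≈ 0.0243, P(strain 3) ≈ 0.0868
After 'present': normaliser = 0.55·0.8888 + 0.15·0.0243 + 0.2·0.0868; P(strain 1) ≈ 0.9588, P(strain 2) ≈ 0.0072, P(strain 3) ≈ 0.0341

0.034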